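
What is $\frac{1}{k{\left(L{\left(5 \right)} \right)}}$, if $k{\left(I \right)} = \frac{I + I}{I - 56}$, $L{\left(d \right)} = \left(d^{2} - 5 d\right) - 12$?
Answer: $\frac{17}{6} \approx 2.8333$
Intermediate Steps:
$L{\left(d \right)} = -12 + d^{2} - 5 d$
$k{\left(I \right)} = \frac{2 I}{-56 + I}$
$\frac{1}{k{\left(L{\left(5 \right)} \right)}} = \frac{1}{2 \left(-12 + 5^{2} - 25\right) \frac{1}{-56 - \left(37 - 25\right)}} = \frac{1}{2 \left(-12 + 25 - 25\right) \frac{1}{-56 - 12}} = \frac{1}{2 \left(-12\right) \frac{1}{-56 - 12}} = \frac{1}{2 \left(-12\right) \frac{1}{-68}} = \frac{1}{2 \left(-12\right) \left(- \frac{1}{68}\right)} = \frac{1}{\frac{6}{17}} = \frac{17}{6}$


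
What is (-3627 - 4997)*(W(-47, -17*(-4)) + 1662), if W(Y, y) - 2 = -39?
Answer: -14014000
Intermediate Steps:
W(Y, y) = -37 (W(Y, y) = 2 - 39 = -37)
(-3627 - 4997)*(W(-47, -17*(-4)) + 1662) = (-3627 - 4997)*(-37 + 1662) = -8624*1625 = -14014000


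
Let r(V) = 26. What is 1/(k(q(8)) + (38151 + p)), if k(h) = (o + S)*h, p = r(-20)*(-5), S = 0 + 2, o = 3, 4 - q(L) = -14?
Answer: 1/38111 ≈ 2.6239e-5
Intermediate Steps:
q(L) = 18 (q(L) = 4 - 1*(-14) = 4 + 14 = 18)
S = 2
p = -130 (p = 26*(-5) = -130)
k(h) = 5*h (k(h) = (3 + 2)*h = 5*h)
1/(k(q(8)) + (38151 + p)) = 1/(5*18 + (38151 - 130)) = 1/(90 + 38021) = 1/38111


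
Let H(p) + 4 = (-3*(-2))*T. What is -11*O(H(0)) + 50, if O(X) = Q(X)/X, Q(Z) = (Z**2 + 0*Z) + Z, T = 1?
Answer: 17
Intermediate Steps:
H(p) = 2 (H(p) = -4 - 3*(-2)*1 = -4 + 6*1 = -4 + 6 = 2)
Q(Z) = Z + Z**2 (Q(Z) = (Z**2 + 0) + Z = Z**2 + Z = Z + Z**2)
O(X) = 1 + X (O(X) = (X*(1 + X))/X = 1 + X)
-11*O(H(0)) + 50 = -11*(1 + 2) + 50 = -11*3 + 50 = -33 + 50 = 17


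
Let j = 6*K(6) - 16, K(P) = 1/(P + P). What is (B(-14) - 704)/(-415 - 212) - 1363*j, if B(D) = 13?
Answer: 26494013/1254 ≈ 21128.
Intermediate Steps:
K(P) = 1/(2*P)
j = -31/2 (j = 6*((½)/6) - 16 = 6*((½)*(⅙)) - 16 = 6*(1/12) - 16 = ½ - 16 = -31/2 ≈ -15.500)
(B(-14) - 704)/(-415 - 212) - 1363*j = (13 - 704)/(-415 - 212) - 1363*(-31/2) = -691/(-627) + 42253/2 = -691*(-1/627) + 42253/2 = 691/627 + 42253/2 = 26494013/1254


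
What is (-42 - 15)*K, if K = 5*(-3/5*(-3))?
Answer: -513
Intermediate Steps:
K = 9 (K = 5*(-3*⅕*(-3)) = 5*(-⅗*(-3)) = 5*(9/5) = 9)
(-42 - 15)*K = (-42 - 15)*9 = -57*9 = -513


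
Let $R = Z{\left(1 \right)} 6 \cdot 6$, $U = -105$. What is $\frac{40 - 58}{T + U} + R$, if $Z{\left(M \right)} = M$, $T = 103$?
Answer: $45$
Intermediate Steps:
$R = 36$ ($R = 1 \cdot 6 \cdot 6 = 6 \cdot 6 = 36$)
$\frac{40 - 58}{T + U} + R = \frac{40 - 58}{103 - 105} + 36 = \frac{1}{-2} \left(-18\right) + 36 = \left(- \frac{1}{2}\right) \left(-18\right) + 36 = 9 + 36 = 45$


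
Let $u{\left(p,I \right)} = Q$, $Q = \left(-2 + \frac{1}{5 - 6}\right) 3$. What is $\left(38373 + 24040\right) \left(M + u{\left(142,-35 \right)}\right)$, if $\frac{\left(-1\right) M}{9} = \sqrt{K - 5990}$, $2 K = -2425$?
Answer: $-561717 - \frac{561717 i \sqrt{28810}}{2} \approx -5.6172 \cdot 10^{5} - 4.7672 \cdot 10^{7} i$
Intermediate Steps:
$K = - \frac{2425}{2}$ ($K = \frac{1}{2} \left(-2425\right) = - \frac{2425}{2} \approx -1212.5$)
$Q = -9$ ($Q = \left(-2 + \frac{1}{-1}\right) 3 = \left(-2 - 1\right) 3 = \left(-3\right) 3 = -9$)
$u{\left(p,I \right)} = -9$
$M = - \frac{9 i \sqrt{28810}}{2}$ ($M = - 9 \sqrt{- \frac{2425}{2} - 5990} = - 9 \sqrt{- \frac{14405}{2}} = - 9 \frac{i \sqrt{28810}}{2} = - \frac{9 i \sqrt{28810}}{2} \approx - 763.81 i$)
$\left(38373 + 24040\right) \left(M + u{\left(142,-35 \right)}\right) = \left(38373 + 24040\right) \left(- \frac{9 i \sqrt{28810}}{2} - 9\right) = 62413 \left(-9 - \frac{9 i \sqrt{28810}}{2}\right) = -561717 - \frac{561717 i \sqrt{28810}}{2}$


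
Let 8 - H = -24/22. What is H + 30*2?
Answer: 760/11 ≈ 69.091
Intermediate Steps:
H = 100/11 (H = 8 - (-24)/22 = 8 - 1*(-12/11) = 8 + 12/11 = 100/11 ≈ 9.0909)
H + 30*2 = 100/11 + 30*2 = 100/11 + 60 = 760/11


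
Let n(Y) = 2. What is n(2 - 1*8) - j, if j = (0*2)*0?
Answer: 2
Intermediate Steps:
j = 0 (j = 0*0 = 0)
n(2 - 1*8) - j = 2 - 1*0 = 2 + 0 = 2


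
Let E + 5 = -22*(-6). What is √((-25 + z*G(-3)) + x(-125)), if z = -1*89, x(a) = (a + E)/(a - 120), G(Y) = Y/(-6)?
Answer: I*√340590/70 ≈ 8.3372*I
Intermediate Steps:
E = 127 (E = -5 - 22*(-6) = -5 + 132 = 127)
G(Y) = -Y/6 (G(Y) = Y*(-⅙) = -Y/6)
x(a) = (127 + a)/(-120 + a) (x(a) = (a + 127)/(a - 120) = (127 + a)/(-120 + a))
z = -89
√((-25 + z*G(-3)) + x(-125)) = √((-25 - (-89)*(-3)/6) + (127 - 125)/(-120 - 125)) = √((-25 - 89*½) + 2/(-245)) = √((-25 - 89/2) - 1/245*2) = √(-139/2 - 2/245) = √(-34059/490) = I*√340590/70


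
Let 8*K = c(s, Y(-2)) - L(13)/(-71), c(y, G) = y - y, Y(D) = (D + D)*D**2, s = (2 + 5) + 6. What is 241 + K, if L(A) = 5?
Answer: 136893/568 ≈ 241.01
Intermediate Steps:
s = 13 (s = 7 + 6 = 13)
Y(D) = 2*D**3 (Y(D) = (2*D)*D**2 = 2*D**3)
c(y, G) = 0
K = 5/568 (K = (0 - 5/(-71))/8 = (0 - 5*(-1)/71)/8 = (0 - 1*(-5/71))/8 = (0 + 5/71)/8 = (1/8)*(5/71) = 5/568 ≈ 0.0088028)
241 + K = 241 + 5/568 = 136893/568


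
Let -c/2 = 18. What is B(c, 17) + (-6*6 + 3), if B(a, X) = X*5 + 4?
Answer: 56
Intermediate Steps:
c = -36 (c = -2*18 = -36)
B(a, X) = 4 + 5*X (B(a, X) = 5*X + 4 = 4 + 5*X)
B(c, 17) + (-6*6 + 3) = (4 + 5*17) + (-6*6 + 3) = (4 + 85) + (-36 + 3) = 89 - 33 = 56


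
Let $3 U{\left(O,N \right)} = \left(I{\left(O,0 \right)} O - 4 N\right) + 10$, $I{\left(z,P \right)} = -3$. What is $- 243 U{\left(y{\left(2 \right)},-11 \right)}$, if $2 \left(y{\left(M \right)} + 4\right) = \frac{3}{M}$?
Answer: $- \frac{20655}{4} \approx -5163.8$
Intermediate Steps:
$y{\left(M \right)} = -4 + \frac{3}{2 M}$ ($y{\left(M \right)} = -4 + \frac{3 \frac{1}{M}}{2} = -4 + \frac{3}{2 M}$)
$U{\left(O,N \right)} = \frac{10}{3} - O - \frac{4 N}{3}$ ($U{\left(O,N \right)} = \frac{\left(- 3 O - 4 N\right) + 10}{3} = \frac{\left(- 4 N - 3 O\right) + 10}{3} = \frac{10 - 4 N - 3 O}{3} = \frac{10}{3} - O - \frac{4 N}{3}$)
$- 243 U{\left(y{\left(2 \right)},-11 \right)} = - 243 \left(\frac{10}{3} - \left(-4 + \frac{3}{2 \cdot 2}\right) - - \frac{44}{3}\right) = - 243 \left(\frac{10}{3} - \left(-4 + \frac{3}{2} \cdot \frac{1}{2}\right) + \frac{44}{3}\right) = - 243 \left(\frac{10}{3} - \left(-4 + \frac{3}{4}\right) + \frac{44}{3}\right) = - 243 \left(\frac{10}{3} - - \frac{13}{4} + \frac{44}{3}\right) = - 243 \left(\frac{10}{3} + \frac{13}{4} + \frac{44}{3}\right) = \left(-243\right) \frac{85}{4} = - \frac{20655}{4}$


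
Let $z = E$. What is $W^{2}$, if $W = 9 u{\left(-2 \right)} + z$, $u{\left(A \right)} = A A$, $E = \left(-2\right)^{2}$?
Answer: $1600$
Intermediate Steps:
$E = 4$
$z = 4$
$u{\left(A \right)} = A^{2}$
$W = 40$ ($W = 9 \left(-2\right)^{2} + 4 = 9 \cdot 4 + 4 = 36 + 4 = 40$)
$W^{2} = 40^{2} = 1600$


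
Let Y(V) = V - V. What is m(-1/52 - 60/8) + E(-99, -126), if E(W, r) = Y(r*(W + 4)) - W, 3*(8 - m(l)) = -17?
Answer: 338/3 ≈ 112.67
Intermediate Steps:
Y(V) = 0
m(l) = 41/3 (m(l) = 8 - 1/3*(-17) = 8 + 17/3 = 41/3)
E(W, r) = -W (E(W, r) = 0 - W = -W)
m(-1/52 - 60/8) + E(-99, -126) = 41/3 - 1*(-99) = 41/3 + 99 = 338/3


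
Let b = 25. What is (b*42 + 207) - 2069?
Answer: -812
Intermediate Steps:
(b*42 + 207) - 2069 = (25*42 + 207) - 2069 = (1050 + 207) - 2069 = 1257 - 2069 = -812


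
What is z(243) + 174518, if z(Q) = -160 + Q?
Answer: 174601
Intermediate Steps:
z(243) + 174518 = (-160 + 243) + 174518 = 83 + 174518 = 174601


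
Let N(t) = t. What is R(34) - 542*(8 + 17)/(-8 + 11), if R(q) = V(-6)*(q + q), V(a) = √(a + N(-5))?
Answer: -13550/3 + 68*I*√11 ≈ -4516.7 + 225.53*I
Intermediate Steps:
V(a) = √(-5 + a) (V(a) = √(a - 5) = √(-5 + a))
R(q) = 2*I*q*√11 (R(q) = √(-5 - 6)*(q + q) = √(-11)*(2*q) = (I*√11)*(2*q) = 2*I*q*√11)
R(34) - 542*(8 + 17)/(-8 + 11) = 2*I*34*√11 - 542*(8 + 17)/(-8 + 11) = 68*I*√11 - 13550/3 = -13550/3 + 68*I*√11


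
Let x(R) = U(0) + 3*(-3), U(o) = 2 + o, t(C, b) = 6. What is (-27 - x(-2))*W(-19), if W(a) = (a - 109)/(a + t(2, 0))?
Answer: -2560/13 ≈ -196.92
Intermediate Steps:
W(a) = (-109 + a)/(6 + a) (W(a) = (a - 109)/(a + 6) = (-109 + a)/(6 + a))
x(R) = -7 (x(R) = (2 + 0) + 3*(-3) = 2 - 9 = -7)
(-27 - x(-2))*W(-19) = (-27 - 1*(-7))*((-109 - 19)/(6 - 19)) = (-27 + 7)*(-128/(-13)) = -(-20)*(-128)/13 = -20*128/13 = -2560/13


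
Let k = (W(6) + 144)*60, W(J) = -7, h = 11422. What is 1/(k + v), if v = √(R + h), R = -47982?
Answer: 411/3380248 - I*√2285/16901240 ≈ 0.00012159 - 2.8283e-6*I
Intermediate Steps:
v = 4*I*√2285 (v = √(-47982 + 11422) = √(-36560) = 4*I*√2285 ≈ 191.21*I)
k = 8220 (k = (-7 + 144)*60 = 137*60 = 8220)
1/(k + v) = 1/(8220 + 4*I*√2285)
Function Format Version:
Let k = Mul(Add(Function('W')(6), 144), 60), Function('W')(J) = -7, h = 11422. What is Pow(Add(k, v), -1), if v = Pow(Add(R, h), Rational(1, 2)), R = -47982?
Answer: Add(Rational(411, 3380248), Mul(Rational(-1, 16901240), I, Pow(2285, Rational(1, 2)))) ≈ Add(0.00012159, Mul(-2.8283e-6, I))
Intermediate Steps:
v = Mul(4, I, Pow(2285, Rational(1, 2))) (v = Pow(Add(-47982, 11422), Rational(1, 2)) = Pow(-36560, Rational(1, 2)) = Mul(4, I, Pow(2285, Rational(1, 2))) ≈ Mul(191.21, I))
k = 8220 (k = Mul(Add(-7, 144), 60) = Mul(137, 60) = 8220)
Pow(Add(k, v), -1) = Pow(Add(8220, Mul(4, I, Pow(2285, Rational(1, 2)))), -1)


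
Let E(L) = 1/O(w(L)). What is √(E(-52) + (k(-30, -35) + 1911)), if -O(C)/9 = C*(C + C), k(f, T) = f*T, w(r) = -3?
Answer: √959362/18 ≈ 54.415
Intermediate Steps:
k(f, T) = T*f
O(C) = -18*C² (O(C) = -9*C*(C + C) = -9*C*2*C = -18*C²)
E(L) = -1/162 (E(L) = 1/(-18*(-3)²) = 1/(-18*9) = 1/(-162) = -1/162)
√(E(-52) + (k(-30, -35) + 1911)) = √(-1/162 + (-35*(-30) + 1911)) = √(-1/162 + (1050 + 1911)) = √(-1/162 + 2961) = √(479681/162) = √959362/18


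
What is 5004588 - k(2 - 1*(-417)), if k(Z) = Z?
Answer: 5004169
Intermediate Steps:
5004588 - k(2 - 1*(-417)) = 5004588 - (2 - 1*(-417)) = 5004588 - (2 + 417) = 5004588 - 1*419 = 5004588 - 419 = 5004169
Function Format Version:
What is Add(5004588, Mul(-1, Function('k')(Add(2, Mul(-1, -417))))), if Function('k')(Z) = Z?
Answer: 5004169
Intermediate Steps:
Add(5004588, Mul(-1, Function('k')(Add(2, Mul(-1, -417))))) = Add(5004588, Mul(-1, Add(2, Mul(-1, -417)))) = Add(5004588, Mul(-1, Add(2, 417))) = Add(5004588, Mul(-1, 419)) = Add(5004588, -419) = 5004169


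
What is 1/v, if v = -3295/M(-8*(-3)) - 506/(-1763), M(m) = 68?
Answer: -119884/5774677 ≈ -0.020760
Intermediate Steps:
v = -5774677/119884 (v = -3295/68 - 506/(-1763) = -3295*1/68 - 506*(-1/1763) = -3295/68 + 506/1763 = -5774677/119884 ≈ -48.169)
1/v = 1/(-5774677/119884) = -119884/5774677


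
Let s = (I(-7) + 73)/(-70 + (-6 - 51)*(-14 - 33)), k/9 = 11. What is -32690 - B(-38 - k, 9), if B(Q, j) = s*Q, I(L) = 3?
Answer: -85277798/2609 ≈ -32686.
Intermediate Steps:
k = 99 (k = 9*11 = 99)
s = 76/2609 (s = (3 + 73)/(-70 + (-6 - 51)*(-14 - 33)) = 76/(-70 - 57*(-47)) = 76/(-70 + 2679) = 76/2609 ≈ 0.029130)
B(Q, j) = 76*Q/2609
-32690 - B(-38 - k, 9) = -32690 - 76*(-38 - 1*99)/2609 = -32690 - 76*(-38 - 99)/2609 = -32690 - 76*(-137)/2609 = -32690 - 1*(-10412/2609) = -32690 + 10412/2609 = -85277798/2609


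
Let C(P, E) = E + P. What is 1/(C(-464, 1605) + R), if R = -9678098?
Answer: -1/9676957 ≈ -1.0334e-7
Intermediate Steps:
1/(C(-464, 1605) + R) = 1/((1605 - 464) - 9678098) = 1/(1141 - 9678098) = 1/(-9676957) = -1/9676957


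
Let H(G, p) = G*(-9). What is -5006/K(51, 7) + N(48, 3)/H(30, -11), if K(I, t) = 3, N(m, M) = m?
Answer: -75098/45 ≈ -1668.8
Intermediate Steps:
H(G, p) = -9*G
-5006/K(51, 7) + N(48, 3)/H(30, -11) = -5006/3 + 48/((-9*30)) = -5006*⅓ + 48/(-270) = -5006/3 + 48*(-1/270) = -5006/3 - 8/45 = -75098/45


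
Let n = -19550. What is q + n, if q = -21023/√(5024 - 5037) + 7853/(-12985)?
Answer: -253864603/12985 + 21023*I*√13/13 ≈ -19551.0 + 5830.7*I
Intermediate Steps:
q = -7853/12985 + 21023*I*√13/13 (q = -21023*(-I*√13/13) + 7853*(-1/12985) = -21023*(-I*√13/13) - 7853/12985 = -(-21023)*I*√13/13 - 7853/12985 = 21023*I*√13/13 - 7853/12985 = -7853/12985 + 21023*I*√13/13 ≈ -0.60477 + 5830.7*I)
q + n = (-7853/12985 + 21023*I*√13/13) - 19550 = -253864603/12985 + 21023*I*√13/13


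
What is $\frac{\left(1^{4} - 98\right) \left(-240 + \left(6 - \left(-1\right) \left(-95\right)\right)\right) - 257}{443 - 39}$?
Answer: $\frac{7914}{101} \approx 78.356$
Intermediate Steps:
$\frac{\left(1^{4} - 98\right) \left(-240 + \left(6 - \left(-1\right) \left(-95\right)\right)\right) - 257}{443 - 39} = \frac{\left(1 - 98\right) \left(-240 + \left(6 - 95\right)\right) - 257}{404} = \left(- 97 \left(-240 + \left(6 - 95\right)\right) - 257\right) \frac{1}{404} = \left(- 97 \left(-240 - 89\right) - 257\right) \frac{1}{404} = \left(\left(-97\right) \left(-329\right) - 257\right) \frac{1}{404} = \left(31913 - 257\right) \frac{1}{404} = 31656 \cdot \frac{1}{404} = \frac{7914}{101}$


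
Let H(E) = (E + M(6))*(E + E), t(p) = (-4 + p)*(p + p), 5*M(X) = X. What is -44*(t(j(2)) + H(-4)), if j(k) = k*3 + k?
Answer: -19008/5 ≈ -3801.6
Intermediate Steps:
j(k) = 4*k (j(k) = 3*k + k = 4*k)
M(X) = X/5
t(p) = 2*p*(-4 + p) (t(p) = (-4 + p)*(2*p) = 2*p*(-4 + p))
H(E) = 2*E*(6/5 + E) (H(E) = (E + (⅕)*6)*(E + E) = (E + 6/5)*(2*E) = (6/5 + E)*(2*E) = 2*E*(6/5 + E))
-44*(t(j(2)) + H(-4)) = -44*(2*(4*2)*(-4 + 4*2) + (⅖)*(-4)*(6 + 5*(-4))) = -44*(2*8*(-4 + 8) + (⅖)*(-4)*(6 - 20)) = -44*(2*8*4 + (⅖)*(-4)*(-14)) = -44*(64 + 112/5) = -44*432/5 = -19008/5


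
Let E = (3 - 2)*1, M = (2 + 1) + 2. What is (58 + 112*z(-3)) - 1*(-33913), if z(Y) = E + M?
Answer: 34643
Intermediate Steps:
M = 5 (M = 3 + 2 = 5)
E = 1 (E = 1*1 = 1)
z(Y) = 6 (z(Y) = 1 + 5 = 6)
(58 + 112*z(-3)) - 1*(-33913) = (58 + 112*6) - 1*(-33913) = (58 + 672) + 33913 = 730 + 33913 = 34643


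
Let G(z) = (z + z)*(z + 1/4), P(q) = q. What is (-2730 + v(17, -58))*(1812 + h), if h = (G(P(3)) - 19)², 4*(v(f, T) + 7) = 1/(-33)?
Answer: -238086815/48 ≈ -4.9601e+6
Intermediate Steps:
v(f, T) = -925/132 (v(f, T) = -7 + (¼)/(-33) = -7 + (¼)*(-1/33) = -7 - 1/132 = -925/132)
G(z) = 2*z*(¼ + z) (G(z) = (2*z)*(z + ¼) = (2*z)*(¼ + z) = 2*z*(¼ + z))
h = ¼ (h = ((½)*3*(1 + 4*3) - 19)² = ((½)*3*(1 + 12) - 19)² = ((½)*3*13 - 19)² = (39/2 - 19)² = (½)² = ¼ ≈ 0.25000)
(-2730 + v(17, -58))*(1812 + h) = (-2730 - 925/132)*(1812 + ¼) = -361285/132*7249/4 = -238086815/48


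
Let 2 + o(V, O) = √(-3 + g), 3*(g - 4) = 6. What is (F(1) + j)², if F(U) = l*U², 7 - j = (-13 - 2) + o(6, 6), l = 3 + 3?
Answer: (30 - √3)² ≈ 799.08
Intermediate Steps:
g = 6 (g = 4 + (⅓)*6 = 4 + 2 = 6)
l = 6
o(V, O) = -2 + √3 (o(V, O) = -2 + √(-3 + 6) = -2 + √3)
j = 24 - √3 (j = 7 - ((-13 - 2) + (-2 + √3)) = 7 - (-15 + (-2 + √3)) = 7 - (-17 + √3) = 7 + (17 - √3) = 24 - √3 ≈ 22.268)
F(U) = 6*U²
(F(1) + j)² = (6*1² + (24 - √3))² = (6*1 + (24 - √3))² = (6 + (24 - √3))² = (30 - √3)²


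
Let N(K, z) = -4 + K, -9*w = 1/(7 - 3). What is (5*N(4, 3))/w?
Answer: 0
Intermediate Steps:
w = -1/36 (w = -1/(9*(7 - 3)) = -⅑/4 = -⅑*¼ = -1/36 ≈ -0.027778)
(5*N(4, 3))/w = (5*(-4 + 4))/(-1/36) = (5*0)*(-36) = 0*(-36) = 0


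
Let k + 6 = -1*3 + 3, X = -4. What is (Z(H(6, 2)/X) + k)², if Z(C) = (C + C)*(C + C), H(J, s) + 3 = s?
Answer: 529/16 ≈ 33.063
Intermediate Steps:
H(J, s) = -3 + s
k = -6 (k = -6 + (-1*3 + 3) = -6 + (-3 + 3) = -6 + 0 = -6)
Z(C) = 4*C² (Z(C) = (2*C)*(2*C) = 4*C²)
(Z(H(6, 2)/X) + k)² = (4*((-3 + 2)/(-4))² - 6)² = (4*(-1*(-¼))² - 6)² = (4*(¼)² - 6)² = (4*(1/16) - 6)² = (¼ - 6)² = (-23/4)² = 529/16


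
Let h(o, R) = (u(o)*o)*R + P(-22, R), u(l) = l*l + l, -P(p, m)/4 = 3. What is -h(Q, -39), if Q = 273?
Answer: 796416906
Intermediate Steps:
P(p, m) = -12 (P(p, m) = -4*3 = -12)
u(l) = l + l² (u(l) = l² + l = l + l²)
h(o, R) = -12 + R*o²*(1 + o) (h(o, R) = ((o*(1 + o))*o)*R - 12 = (o²*(1 + o))*R - 12 = R*o²*(1 + o) - 12 = -12 + R*o²*(1 + o))
-h(Q, -39) = -(-12 - 39*273²*(1 + 273)) = -(-12 - 39*74529*274) = -(-12 - 796416894) = -1*(-796416906) = 796416906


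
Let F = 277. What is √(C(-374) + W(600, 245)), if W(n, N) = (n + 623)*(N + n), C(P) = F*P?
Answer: √929837 ≈ 964.28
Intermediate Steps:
C(P) = 277*P
W(n, N) = (623 + n)*(N + n)
√(C(-374) + W(600, 245)) = √(277*(-374) + (600² + 623*245 + 623*600 + 245*600)) = √(-103598 + (360000 + 152635 + 373800 + 147000)) = √(-103598 + 1033435) = √929837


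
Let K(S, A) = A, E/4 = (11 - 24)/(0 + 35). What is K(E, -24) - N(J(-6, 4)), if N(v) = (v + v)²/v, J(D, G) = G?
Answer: -40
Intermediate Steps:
E = -52/35 (E = 4*((11 - 24)/(0 + 35)) = 4*(-13/35) = -52/35 ≈ -1.4857)
N(v) = 4*v (N(v) = (2*v)²/v = (4*v²)/v = 4*v)
K(E, -24) - N(J(-6, 4)) = -24 - 4*4 = -24 - 1*16 = -24 - 16 = -40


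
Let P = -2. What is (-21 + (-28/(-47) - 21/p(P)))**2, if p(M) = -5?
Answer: 14500864/55225 ≈ 262.58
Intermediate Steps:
(-21 + (-28/(-47) - 21/p(P)))**2 = (-21 + (-28/(-47) - 21/(-5)))**2 = (-21 + (-28*(-1/47) - 21*(-1/5)))**2 = (-21 + (28/47 + 21/5))**2 = (-21 + 1127/235)**2 = (-3808/235)**2 = 14500864/55225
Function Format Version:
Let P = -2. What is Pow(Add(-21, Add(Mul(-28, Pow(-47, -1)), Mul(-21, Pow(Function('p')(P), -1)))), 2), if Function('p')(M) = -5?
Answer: Rational(14500864, 55225) ≈ 262.58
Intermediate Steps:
Pow(Add(-21, Add(Mul(-28, Pow(-47, -1)), Mul(-21, Pow(Function('p')(P), -1)))), 2) = Pow(Add(-21, Add(Mul(-28, Pow(-47, -1)), Mul(-21, Pow(-5, -1)))), 2) = Pow(Add(-21, Add(Mul(-28, Rational(-1, 47)), Mul(-21, Rational(-1, 5)))), 2) = Pow(Add(-21, Add(Rational(28, 47), Rational(21, 5))), 2) = Pow(Add(-21, Rational(1127, 235)), 2) = Pow(Rational(-3808, 235), 2) = Rational(14500864, 55225)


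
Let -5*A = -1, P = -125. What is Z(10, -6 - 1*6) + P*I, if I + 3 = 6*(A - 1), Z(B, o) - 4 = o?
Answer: 967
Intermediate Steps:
A = ⅕ (A = -⅕*(-1) = ⅕ ≈ 0.20000)
Z(B, o) = 4 + o
I = -39/5 (I = -3 + 6*(⅕ - 1) = -3 + 6*(-⅘) = -3 - 24/5 = -39/5 ≈ -7.8000)
Z(10, -6 - 1*6) + P*I = (4 + (-6 - 1*6)) - 125*(-39/5) = (4 + (-6 - 6)) + 975 = (4 - 12) + 975 = -8 + 975 = 967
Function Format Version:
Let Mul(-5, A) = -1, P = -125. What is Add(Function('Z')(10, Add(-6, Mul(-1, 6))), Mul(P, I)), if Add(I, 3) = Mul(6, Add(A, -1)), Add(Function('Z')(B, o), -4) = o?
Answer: 967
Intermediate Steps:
A = Rational(1, 5) (A = Mul(Rational(-1, 5), -1) = Rational(1, 5) ≈ 0.20000)
Function('Z')(B, o) = Add(4, o)
I = Rational(-39, 5) (I = Add(-3, Mul(6, Add(Rational(1, 5), -1))) = Add(-3, Mul(6, Rational(-4, 5))) = Add(-3, Rational(-24, 5)) = Rational(-39, 5) ≈ -7.8000)
Add(Function('Z')(10, Add(-6, Mul(-1, 6))), Mul(P, I)) = Add(Add(4, Add(-6, Mul(-1, 6))), Mul(-125, Rational(-39, 5))) = Add(Add(4, Add(-6, -6)), 975) = Add(Add(4, -12), 975) = Add(-8, 975) = 967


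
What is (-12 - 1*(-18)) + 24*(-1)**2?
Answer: 30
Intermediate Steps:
(-12 - 1*(-18)) + 24*(-1)**2 = (-12 + 18) + 24*1 = 6 + 24 = 30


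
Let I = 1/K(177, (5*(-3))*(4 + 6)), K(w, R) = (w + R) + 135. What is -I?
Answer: -1/162 ≈ -0.0061728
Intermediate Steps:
K(w, R) = 135 + R + w (K(w, R) = (R + w) + 135 = 135 + R + w)
I = 1/162 (I = 1/(135 + (5*(-3))*(4 + 6) + 177) = 1/(135 - 15*10 + 177) = 1/(135 - 150 + 177) = 1/162 ≈ 0.0061728)
-I = -1*1/162 = -1/162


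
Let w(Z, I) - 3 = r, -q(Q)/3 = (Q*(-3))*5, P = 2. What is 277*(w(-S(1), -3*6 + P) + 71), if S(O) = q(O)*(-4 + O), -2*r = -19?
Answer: 46259/2 ≈ 23130.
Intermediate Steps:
r = 19/2 (r = -1/2*(-19) = 19/2 ≈ 9.5000)
q(Q) = 45*Q (q(Q) = -3*Q*(-3)*5 = -3*(-3*Q)*5 = -(-45)*Q = 45*Q)
S(O) = 45*O*(-4 + O) (S(O) = (45*O)*(-4 + O) = 45*O*(-4 + O))
w(Z, I) = 25/2 (w(Z, I) = 3 + 19/2 = 25/2)
277*(w(-S(1), -3*6 + P) + 71) = 277*(25/2 + 71) = 277*(167/2) = 46259/2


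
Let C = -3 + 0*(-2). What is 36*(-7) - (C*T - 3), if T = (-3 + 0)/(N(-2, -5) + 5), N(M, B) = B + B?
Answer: -1236/5 ≈ -247.20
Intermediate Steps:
N(M, B) = 2*B
C = -3 (C = -3 + 0 = -3)
T = 3/5 (T = (-3 + 0)/(2*(-5) + 5) = -3/(-10 + 5) = -3/(-5) = -3*(-1/5) = 3/5 ≈ 0.60000)
36*(-7) - (C*T - 3) = 36*(-7) - (-3*3/5 - 3) = -252 - (-9/5 - 3) = -252 - 1*(-24/5) = -252 + 24/5 = -1236/5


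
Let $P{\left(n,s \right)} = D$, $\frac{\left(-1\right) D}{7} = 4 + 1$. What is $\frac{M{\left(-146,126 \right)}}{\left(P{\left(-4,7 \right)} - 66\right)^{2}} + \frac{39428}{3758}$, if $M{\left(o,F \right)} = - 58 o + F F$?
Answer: $\frac{246844890}{19167679} \approx 12.878$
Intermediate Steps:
$D = -35$ ($D = - 7 \left(4 + 1\right) = \left(-7\right) 5 = -35$)
$P{\left(n,s \right)} = -35$
$M{\left(o,F \right)} = F^{2} - 58 o$ ($M{\left(o,F \right)} = - 58 o + F^{2} = F^{2} - 58 o$)
$\frac{M{\left(-146,126 \right)}}{\left(P{\left(-4,7 \right)} - 66\right)^{2}} + \frac{39428}{3758} = \frac{126^{2} - -8468}{\left(-35 - 66\right)^{2}} + \frac{39428}{3758} = \frac{15876 + 8468}{\left(-101\right)^{2}} + 39428 \cdot \frac{1}{3758} = \frac{24344}{10201} + \frac{19714}{1879} = \frac{246844890}{19167679}$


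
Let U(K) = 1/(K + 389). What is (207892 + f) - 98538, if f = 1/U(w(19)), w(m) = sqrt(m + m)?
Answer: 109743 + sqrt(38) ≈ 1.0975e+5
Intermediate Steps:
w(m) = sqrt(2)*sqrt(m) (w(m) = sqrt(2*m) = sqrt(2)*sqrt(m))
U(K) = 1/(389 + K)
f = 389 + sqrt(38) (f = 1/(1/(389 + sqrt(2)*sqrt(19))) = 1/(1/(389 + sqrt(38))) = 389 + sqrt(38) ≈ 395.16)
(207892 + f) - 98538 = (207892 + (389 + sqrt(38))) - 98538 = (208281 + sqrt(38)) - 98538 = 109743 + sqrt(38)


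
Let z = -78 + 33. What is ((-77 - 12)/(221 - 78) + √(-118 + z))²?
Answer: (89 - 143*I*√163)²/20449 ≈ -162.61 - 15.892*I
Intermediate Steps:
z = -45
((-77 - 12)/(221 - 78) + √(-118 + z))² = ((-77 - 12)/(221 - 78) + √(-118 - 45))² = (-89/143 + √(-163))² = (-89*1/143 + I*√163)² = (-89/143 + I*√163)²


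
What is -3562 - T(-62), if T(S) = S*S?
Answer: -7406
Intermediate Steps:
T(S) = S**2
-3562 - T(-62) = -3562 - 1*(-62)**2 = -3562 - 1*3844 = -3562 - 3844 = -7406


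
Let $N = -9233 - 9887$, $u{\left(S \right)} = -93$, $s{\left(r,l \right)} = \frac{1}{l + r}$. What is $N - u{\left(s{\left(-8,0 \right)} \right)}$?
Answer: $-19027$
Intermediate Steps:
$N = -19120$ ($N = -9233 - 9887 = -19120$)
$N - u{\left(s{\left(-8,0 \right)} \right)} = -19120 - -93 = -19120 + 93 = -19027$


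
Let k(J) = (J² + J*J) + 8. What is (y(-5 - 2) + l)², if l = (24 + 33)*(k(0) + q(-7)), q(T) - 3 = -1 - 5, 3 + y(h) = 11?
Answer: 85849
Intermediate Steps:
y(h) = 8 (y(h) = -3 + 11 = 8)
q(T) = -3 (q(T) = 3 + (-1 - 5) = 3 - 6 = -3)
k(J) = 8 + 2*J² (k(J) = (J² + J²) + 8 = 2*J² + 8 = 8 + 2*J²)
l = 285 (l = (24 + 33)*((8 + 2*0²) - 3) = 57*((8 + 2*0) - 3) = 57*((8 + 0) - 3) = 57*(8 - 3) = 57*5 = 285)
(y(-5 - 2) + l)² = (8 + 285)² = 293² = 85849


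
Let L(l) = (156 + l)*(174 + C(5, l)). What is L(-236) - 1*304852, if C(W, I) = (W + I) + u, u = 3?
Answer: -300532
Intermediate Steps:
C(W, I) = 3 + I + W (C(W, I) = (W + I) + 3 = (I + W) + 3 = 3 + I + W)
L(l) = (156 + l)*(182 + l) (L(l) = (156 + l)*(174 + (3 + l + 5)) = (156 + l)*(174 + (8 + l)) = (156 + l)*(182 + l))
L(-236) - 1*304852 = (28392 + (-236)² + 338*(-236)) - 1*304852 = (28392 + 55696 - 79768) - 304852 = 4320 - 304852 = -300532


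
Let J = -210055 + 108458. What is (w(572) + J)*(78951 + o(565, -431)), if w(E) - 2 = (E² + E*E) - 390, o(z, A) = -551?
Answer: 43306827200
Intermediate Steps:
J = -101597
w(E) = -388 + 2*E² (w(E) = 2 + ((E² + E*E) - 390) = 2 + ((E² + E²) - 390) = 2 + (2*E² - 390) = 2 + (-390 + 2*E²) = -388 + 2*E²)
(w(572) + J)*(78951 + o(565, -431)) = ((-388 + 2*572²) - 101597)*(78951 - 551) = ((-388 + 2*327184) - 101597)*78400 = ((-388 + 654368) - 101597)*78400 = (653980 - 101597)*78400 = 552383*78400 = 43306827200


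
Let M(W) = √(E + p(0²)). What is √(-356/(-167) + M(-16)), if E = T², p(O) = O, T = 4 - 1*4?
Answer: 2*√14863/167 ≈ 1.4600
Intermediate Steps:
T = 0 (T = 4 - 4 = 0)
E = 0 (E = 0² = 0)
M(W) = 0 (M(W) = √(0 + 0²) = √(0 + 0) = √0 = 0)
√(-356/(-167) + M(-16)) = √(-356/(-167) + 0) = √(-356*(-1/167) + 0) = √(356/167 + 0) = √(356/167) = 2*√14863/167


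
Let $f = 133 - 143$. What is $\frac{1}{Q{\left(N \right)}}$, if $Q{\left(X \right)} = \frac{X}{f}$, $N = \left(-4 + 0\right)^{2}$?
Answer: $- \frac{5}{8} \approx -0.625$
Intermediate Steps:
$f = -10$ ($f = 133 - 143 = -10$)
$N = 16$ ($N = \left(-4\right)^{2} = 16$)
$Q{\left(X \right)} = - \frac{X}{10}$ ($Q{\left(X \right)} = \frac{X}{-10} = X \left(- \frac{1}{10}\right) = - \frac{X}{10}$)
$\frac{1}{Q{\left(N \right)}} = \frac{1}{\left(- \frac{1}{10}\right) 16} = \frac{1}{- \frac{8}{5}} = - \frac{5}{8}$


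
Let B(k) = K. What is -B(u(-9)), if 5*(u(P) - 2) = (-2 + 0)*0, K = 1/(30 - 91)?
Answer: 1/61 ≈ 0.016393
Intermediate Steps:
K = -1/61 (K = 1/(-61) = -1/61 ≈ -0.016393)
u(P) = 2 (u(P) = 2 + ((-2 + 0)*0)/5 = 2 + (-2*0)/5 = 2 + (1/5)*0 = 2 + 0 = 2)
B(k) = -1/61
-B(u(-9)) = -1*(-1/61) = 1/61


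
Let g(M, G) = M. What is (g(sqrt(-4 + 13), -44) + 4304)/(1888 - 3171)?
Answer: -4307/1283 ≈ -3.3570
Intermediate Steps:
(g(sqrt(-4 + 13), -44) + 4304)/(1888 - 3171) = (sqrt(-4 + 13) + 4304)/(1888 - 3171) = (sqrt(9) + 4304)/(-1283) = (3 + 4304)*(-1/1283) = 4307*(-1/1283) = -4307/1283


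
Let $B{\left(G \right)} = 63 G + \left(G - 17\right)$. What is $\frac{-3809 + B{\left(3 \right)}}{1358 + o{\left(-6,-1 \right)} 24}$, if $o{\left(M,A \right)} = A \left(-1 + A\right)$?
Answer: $- \frac{1817}{703} \approx -2.5846$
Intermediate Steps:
$B{\left(G \right)} = -17 + 64 G$ ($B{\left(G \right)} = 63 G + \left(-17 + G\right) = -17 + 64 G$)
$\frac{-3809 + B{\left(3 \right)}}{1358 + o{\left(-6,-1 \right)} 24} = \frac{-3809 + \left(-17 + 64 \cdot 3\right)}{1358 + - (-1 - 1) 24} = \frac{-3809 + \left(-17 + 192\right)}{1358 + \left(-1\right) \left(-2\right) 24} = \frac{-3809 + 175}{1358 + 2 \cdot 24} = - \frac{3634}{1358 + 48} = - \frac{3634}{1406} = \left(-3634\right) \frac{1}{1406} = - \frac{1817}{703}$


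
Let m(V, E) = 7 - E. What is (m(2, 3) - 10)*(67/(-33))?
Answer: 134/11 ≈ 12.182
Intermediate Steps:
(m(2, 3) - 10)*(67/(-33)) = ((7 - 1*3) - 10)*(67/(-33)) = ((7 - 3) - 10)*(67*(-1/33)) = (4 - 10)*(-67/33) = -6*(-67/33) = 134/11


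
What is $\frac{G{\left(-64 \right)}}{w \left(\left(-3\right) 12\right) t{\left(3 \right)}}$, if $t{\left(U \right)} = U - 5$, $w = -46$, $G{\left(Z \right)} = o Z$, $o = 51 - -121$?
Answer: $\frac{688}{207} \approx 3.3237$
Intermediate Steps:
$o = 172$ ($o = 51 + 121 = 172$)
$G{\left(Z \right)} = 172 Z$
$t{\left(U \right)} = -5 + U$
$\frac{G{\left(-64 \right)}}{w \left(\left(-3\right) 12\right) t{\left(3 \right)}} = \frac{172 \left(-64\right)}{- 46 \left(\left(-3\right) 12\right) \left(-5 + 3\right)} = - \frac{11008}{\left(-46\right) \left(-36\right) \left(-2\right)} = - \frac{11008}{1656 \left(-2\right)} = - \frac{11008}{-3312} = \left(-11008\right) \left(- \frac{1}{3312}\right) = \frac{688}{207}$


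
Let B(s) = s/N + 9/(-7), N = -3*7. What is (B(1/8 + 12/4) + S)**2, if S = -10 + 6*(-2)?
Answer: 15499969/28224 ≈ 549.18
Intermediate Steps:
N = -21
S = -22 (S = -10 - 12 = -22)
B(s) = -9/7 - s/21 (B(s) = s/(-21) + 9/(-7) = s*(-1/21) + 9*(-1/7) = -s/21 - 9/7 = -9/7 - s/21)
(B(1/8 + 12/4) + S)**2 = ((-9/7 - (1/8 + 12/4)/21) - 22)**2 = ((-9/7 - (1*(1/8) + 12*(1/4))/21) - 22)**2 = ((-9/7 - (1/8 + 3)/21) - 22)**2 = ((-9/7 - 1/21*25/8) - 22)**2 = ((-9/7 - 25/168) - 22)**2 = (-241/168 - 22)**2 = (-3937/168)**2 = 15499969/28224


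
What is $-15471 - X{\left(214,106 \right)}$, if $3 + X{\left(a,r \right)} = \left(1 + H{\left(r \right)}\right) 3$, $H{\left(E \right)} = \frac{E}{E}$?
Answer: $-15474$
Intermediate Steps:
$H{\left(E \right)} = 1$
$X{\left(a,r \right)} = 3$ ($X{\left(a,r \right)} = -3 + \left(1 + 1\right) 3 = -3 + 2 \cdot 3 = -3 + 6 = 3$)
$-15471 - X{\left(214,106 \right)} = -15471 - 3 = -15474$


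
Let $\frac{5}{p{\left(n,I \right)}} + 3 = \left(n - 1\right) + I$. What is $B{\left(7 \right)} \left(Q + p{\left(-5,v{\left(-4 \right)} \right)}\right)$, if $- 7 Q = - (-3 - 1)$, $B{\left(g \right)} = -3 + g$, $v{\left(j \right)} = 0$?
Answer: $- \frac{284}{63} \approx -4.5079$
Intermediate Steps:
$p{\left(n,I \right)} = \frac{5}{-4 + I + n}$ ($p{\left(n,I \right)} = \frac{5}{-3 + \left(\left(n - 1\right) + I\right)} = \frac{5}{-3 + \left(\left(-1 + n\right) + I\right)} = \frac{5}{-3 + \left(-1 + I + n\right)} = \frac{5}{-4 + I + n}$)
$Q = - \frac{4}{7}$ ($Q = - \frac{\left(-1\right) \left(-3 - 1\right)}{7} = - \frac{\left(-1\right) \left(-4\right)}{7} = \left(- \frac{1}{7}\right) 4 = - \frac{4}{7} \approx -0.57143$)
$B{\left(7 \right)} \left(Q + p{\left(-5,v{\left(-4 \right)} \right)}\right) = \left(-3 + 7\right) \left(- \frac{4}{7} + \frac{5}{-4 + 0 - 5}\right) = 4 \left(- \frac{4}{7} + \frac{5}{-9}\right) = 4 \left(- \frac{4}{7} + 5 \left(- \frac{1}{9}\right)\right) = 4 \left(- \frac{4}{7} - \frac{5}{9}\right) = 4 \left(- \frac{71}{63}\right) = - \frac{284}{63}$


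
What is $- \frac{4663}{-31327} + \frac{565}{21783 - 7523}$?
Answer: $\frac{16838827}{89344604} \approx 0.18847$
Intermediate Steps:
$- \frac{4663}{-31327} + \frac{565}{21783 - 7523} = \left(-4663\right) \left(- \frac{1}{31327}\right) + \frac{565}{21783 - 7523} = \frac{4663}{31327} + \frac{565}{14260} = \frac{4663}{31327} + 565 \cdot \frac{1}{14260} = \frac{4663}{31327} + \frac{113}{2852} = \frac{16838827}{89344604}$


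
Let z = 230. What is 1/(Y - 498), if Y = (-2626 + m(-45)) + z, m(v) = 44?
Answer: -1/2850 ≈ -0.00035088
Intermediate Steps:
Y = -2352 (Y = (-2626 + 44) + 230 = -2582 + 230 = -2352)
1/(Y - 498) = 1/(-2352 - 498) = 1/(-2850) = -1/2850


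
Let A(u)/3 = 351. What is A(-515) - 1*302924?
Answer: -301871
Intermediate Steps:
A(u) = 1053 (A(u) = 3*351 = 1053)
A(-515) - 1*302924 = 1053 - 1*302924 = 1053 - 302924 = -301871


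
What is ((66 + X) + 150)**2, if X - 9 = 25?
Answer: 62500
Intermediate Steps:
X = 34 (X = 9 + 25 = 34)
((66 + X) + 150)**2 = ((66 + 34) + 150)**2 = (100 + 150)**2 = 250**2 = 62500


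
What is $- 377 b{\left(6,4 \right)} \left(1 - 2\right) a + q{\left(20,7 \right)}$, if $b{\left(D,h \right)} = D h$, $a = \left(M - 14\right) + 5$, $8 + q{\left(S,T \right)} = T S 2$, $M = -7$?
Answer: $-144496$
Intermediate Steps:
$q{\left(S,T \right)} = -8 + 2 S T$ ($q{\left(S,T \right)} = -8 + T S 2 = -8 + S T 2 = -8 + 2 S T$)
$a = -16$ ($a = \left(-7 - 14\right) + 5 = -21 + 5 = -16$)
$- 377 b{\left(6,4 \right)} \left(1 - 2\right) a + q{\left(20,7 \right)} = - 377 \cdot 6 \cdot 4 \left(1 - 2\right) \left(-16\right) - \left(8 - 280\right) = - 377 \cdot 24 \left(-1\right) \left(-16\right) + \left(-8 + 280\right) = - 377 \left(\left(-24\right) \left(-16\right)\right) + 272 = \left(-377\right) 384 + 272 = -144768 + 272 = -144496$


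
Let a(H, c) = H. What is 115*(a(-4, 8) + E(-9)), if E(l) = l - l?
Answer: -460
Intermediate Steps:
E(l) = 0
115*(a(-4, 8) + E(-9)) = 115*(-4 + 0) = 115*(-4) = -460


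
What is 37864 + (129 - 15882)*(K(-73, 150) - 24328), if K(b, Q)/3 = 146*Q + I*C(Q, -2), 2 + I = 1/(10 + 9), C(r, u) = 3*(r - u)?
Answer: -609729260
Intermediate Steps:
C(r, u) = -3*u + 3*r
I = -37/19 (I = -2 + 1/(10 + 9) = -2 + 1/19 = -37/19 ≈ -1.9474)
K(b, Q) = -666/19 + 7989*Q/19 (K(b, Q) = 3*(146*Q - 37*(-3*(-2) + 3*Q)/19) = 3*(146*Q - 37*(6 + 3*Q)/19) = 3*(146*Q + (-222/19 - 111*Q/19)) = 3*(-222/19 + 2663*Q/19) = -666/19 + 7989*Q/19)
37864 + (129 - 15882)*(K(-73, 150) - 24328) = 37864 + (129 - 15882)*((-666/19 + (7989/19)*150) - 24328) = 37864 - 15753*((-666/19 + 1198350/19) - 24328) = 37864 - 15753*(63036 - 24328) = 37864 - 15753*38708 = 37864 - 609767124 = -609729260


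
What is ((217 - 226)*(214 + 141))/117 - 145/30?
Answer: -2507/78 ≈ -32.141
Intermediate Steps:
((217 - 226)*(214 + 141))/117 - 145/30 = -9*355*(1/117) - 145*1/30 = -3195*1/117 - 29/6 = -355/13 - 29/6 = -2507/78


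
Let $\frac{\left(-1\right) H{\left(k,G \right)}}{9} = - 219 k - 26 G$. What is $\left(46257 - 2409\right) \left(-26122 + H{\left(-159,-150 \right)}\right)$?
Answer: $-16425943128$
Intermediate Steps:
$H{\left(k,G \right)} = 234 G + 1971 k$ ($H{\left(k,G \right)} = - 9 \left(- 219 k - 26 G\right) = 234 G + 1971 k$)
$\left(46257 - 2409\right) \left(-26122 + H{\left(-159,-150 \right)}\right) = \left(46257 - 2409\right) \left(-26122 + \left(234 \left(-150\right) + 1971 \left(-159\right)\right)\right) = 43848 \left(-26122 - 348489\right) = 43848 \left(-374611\right) = -16425943128$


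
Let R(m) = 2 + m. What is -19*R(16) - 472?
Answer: -814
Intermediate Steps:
-19*R(16) - 472 = -19*(2 + 16) - 472 = -19*18 - 472 = -342 - 472 = -814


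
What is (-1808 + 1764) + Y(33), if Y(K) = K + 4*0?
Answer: -11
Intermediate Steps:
Y(K) = K (Y(K) = K + 0 = K)
(-1808 + 1764) + Y(33) = (-1808 + 1764) + 33 = -44 + 33 = -11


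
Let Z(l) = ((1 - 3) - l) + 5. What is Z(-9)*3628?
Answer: 43536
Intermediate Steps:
Z(l) = 3 - l (Z(l) = (-2 - l) + 5 = 3 - l)
Z(-9)*3628 = (3 - 1*(-9))*3628 = (3 + 9)*3628 = 12*3628 = 43536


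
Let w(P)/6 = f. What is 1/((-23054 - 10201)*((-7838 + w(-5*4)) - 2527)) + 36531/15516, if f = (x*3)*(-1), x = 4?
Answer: 1408807605389/598370117940 ≈ 2.3544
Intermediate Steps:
f = -12 (f = (4*3)*(-1) = 12*(-1) = -12)
w(P) = -72 (w(P) = 6*(-12) = -72)
1/((-23054 - 10201)*((-7838 + w(-5*4)) - 2527)) + 36531/15516 = 1/((-23054 - 10201)*((-7838 - 72) - 2527)) + 36531/15516 = 1/((-33255)*(-7910 - 2527)) + 36531*(1/15516) = -1/33255/(-10437) + 4059/1724 = -1/33255*(-1/10437) + 4059/1724 = 1/347082435 + 4059/1724 = 1408807605389/598370117940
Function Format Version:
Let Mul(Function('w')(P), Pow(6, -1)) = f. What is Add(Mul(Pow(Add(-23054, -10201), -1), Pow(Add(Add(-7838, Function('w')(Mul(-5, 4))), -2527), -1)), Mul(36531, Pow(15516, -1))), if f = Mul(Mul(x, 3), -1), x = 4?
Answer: Rational(1408807605389, 598370117940) ≈ 2.3544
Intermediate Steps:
f = -12 (f = Mul(Mul(4, 3), -1) = Mul(12, -1) = -12)
Function('w')(P) = -72 (Function('w')(P) = Mul(6, -12) = -72)
Add(Mul(Pow(Add(-23054, -10201), -1), Pow(Add(Add(-7838, Function('w')(Mul(-5, 4))), -2527), -1)), Mul(36531, Pow(15516, -1))) = Add(Mul(Pow(Add(-23054, -10201), -1), Pow(Add(Add(-7838, -72), -2527), -1)), Mul(36531, Pow(15516, -1))) = Add(Mul(Pow(-33255, -1), Pow(Add(-7910, -2527), -1)), Mul(36531, Rational(1, 15516))) = Add(Mul(Rational(-1, 33255), Pow(-10437, -1)), Rational(4059, 1724)) = Add(Mul(Rational(-1, 33255), Rational(-1, 10437)), Rational(4059, 1724)) = Add(Rational(1, 347082435), Rational(4059, 1724)) = Rational(1408807605389, 598370117940)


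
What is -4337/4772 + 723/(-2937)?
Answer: -5395975/4671788 ≈ -1.1550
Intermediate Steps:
-4337/4772 + 723/(-2937) = -4337*1/4772 + 723*(-1/2937) = -4337/4772 - 241/979 = -5395975/4671788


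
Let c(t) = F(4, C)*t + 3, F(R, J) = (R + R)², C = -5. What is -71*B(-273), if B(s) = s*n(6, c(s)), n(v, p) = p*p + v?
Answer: 5915031938361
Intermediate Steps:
F(R, J) = 4*R² (F(R, J) = (2*R)² = 4*R²)
c(t) = 3 + 64*t (c(t) = (4*4²)*t + 3 = (4*16)*t + 3 = 64*t + 3 = 3 + 64*t)
n(v, p) = v + p² (n(v, p) = p² + v = v + p²)
B(s) = s*(6 + (3 + 64*s)²)
-71*B(-273) = -(-19383)*(6 + (3 + 64*(-273))²) = -(-19383)*(6 + (3 - 17472)²) = -(-19383)*(6 + (-17469)²) = -(-19383)*(6 + 305165961) = -(-19383)*305165967 = -71*(-83310308991) = 5915031938361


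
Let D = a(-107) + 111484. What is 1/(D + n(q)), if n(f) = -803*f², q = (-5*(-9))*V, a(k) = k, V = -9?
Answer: -1/131600698 ≈ -7.5987e-9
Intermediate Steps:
q = -405 (q = -5*(-9)*(-9) = 45*(-9) = -405)
D = 111377 (D = -107 + 111484 = 111377)
1/(D + n(q)) = 1/(111377 - 803*(-405)²) = 1/(111377 - 803*164025) = 1/(111377 - 131712075) = 1/(-131600698) = -1/131600698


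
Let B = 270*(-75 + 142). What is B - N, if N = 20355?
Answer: -2265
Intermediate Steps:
B = 18090 (B = 270*67 = 18090)
B - N = 18090 - 1*20355 = 18090 - 20355 = -2265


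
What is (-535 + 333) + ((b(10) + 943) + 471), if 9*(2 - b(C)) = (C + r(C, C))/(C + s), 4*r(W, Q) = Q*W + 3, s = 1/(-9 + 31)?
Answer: 371363/306 ≈ 1213.6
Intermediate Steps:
s = 1/22 ≈ 0.045455
r(W, Q) = 3/4 + Q*W/4 (r(W, Q) = (Q*W + 3)/4 = (3 + Q*W)/4 = 3/4 + Q*W/4)
b(C) = 2 - (3/4 + C + C**2/4)/(9*(1/22 + C)) (b(C) = 2 - (C + (3/4 + C*C/4))/(9*(C + 1/22)) = 2 - (C + (3/4 + C**2/4))/(9*(1/22 + C)) = 2 - (3/4 + C + C**2/4)/(9*(1/22 + C)))
(-535 + 333) + ((b(10) + 943) + 471) = (-535 + 333) + (((3 - 11*10**2 + 748*10)/(18*(1 + 22*10)) + 943) + 471) = -202 + (((3 - 11*100 + 7480)/(18*(1 + 220)) + 943) + 471) = -202 + (((1/18)*(3 - 1100 + 7480)/221 + 943) + 471) = -202 + (((1/18)*(1/221)*6383 + 943) + 471) = -202 + ((491/306 + 943) + 471) = -202 + (289049/306 + 471) = -202 + 433175/306 = 371363/306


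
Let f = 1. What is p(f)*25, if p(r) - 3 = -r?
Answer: 50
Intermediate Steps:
p(r) = 3 - r
p(f)*25 = (3 - 1*1)*25 = (3 - 1)*25 = 2*25 = 50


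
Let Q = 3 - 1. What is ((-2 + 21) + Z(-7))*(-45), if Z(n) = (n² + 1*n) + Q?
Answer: -2835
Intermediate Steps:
Q = 2
Z(n) = 2 + n + n² (Z(n) = (n² + 1*n) + 2 = (n² + n) + 2 = (n + n²) + 2 = 2 + n + n²)
((-2 + 21) + Z(-7))*(-45) = ((-2 + 21) + (2 - 7 + (-7)²))*(-45) = (19 + (2 - 7 + 49))*(-45) = (19 + 44)*(-45) = 63*(-45) = -2835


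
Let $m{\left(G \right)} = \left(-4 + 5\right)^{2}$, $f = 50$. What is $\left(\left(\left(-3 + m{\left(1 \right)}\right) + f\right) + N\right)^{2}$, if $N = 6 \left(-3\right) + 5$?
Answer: $1225$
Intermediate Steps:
$m{\left(G \right)} = 1$ ($m{\left(G \right)} = 1^{2} = 1$)
$N = -13$ ($N = -18 + 5 = -13$)
$\left(\left(\left(-3 + m{\left(1 \right)}\right) + f\right) + N\right)^{2} = \left(\left(\left(-3 + 1\right) + 50\right) - 13\right)^{2} = \left(\left(-2 + 50\right) - 13\right)^{2} = \left(48 - 13\right)^{2} = 35^{2} = 1225$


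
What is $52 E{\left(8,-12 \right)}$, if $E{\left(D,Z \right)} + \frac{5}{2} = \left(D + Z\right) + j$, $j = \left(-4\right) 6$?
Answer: $-1586$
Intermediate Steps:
$j = -24$
$E{\left(D,Z \right)} = - \frac{53}{2} + D + Z$ ($E{\left(D,Z \right)} = - \frac{5}{2} - \left(24 - D - Z\right) = - \frac{5}{2} + \left(-24 + D + Z\right) = - \frac{53}{2} + D + Z$)
$52 E{\left(8,-12 \right)} = 52 \left(- \frac{53}{2} + 8 - 12\right) = 52 \left(- \frac{61}{2}\right) = -1586$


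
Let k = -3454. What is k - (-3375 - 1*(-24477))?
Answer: -24556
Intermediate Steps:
k - (-3375 - 1*(-24477)) = -3454 - (-3375 - 1*(-24477)) = -3454 - (-3375 + 24477) = -3454 - 1*21102 = -3454 - 21102 = -24556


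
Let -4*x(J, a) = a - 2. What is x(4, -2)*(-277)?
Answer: -277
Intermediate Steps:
x(J, a) = 1/2 - a/4 (x(J, a) = -(a - 2)/4 = -(-2 + a)/4 = 1/2 - a/4)
x(4, -2)*(-277) = (1/2 - 1/4*(-2))*(-277) = (1/2 + 1/2)*(-277) = 1*(-277) = -277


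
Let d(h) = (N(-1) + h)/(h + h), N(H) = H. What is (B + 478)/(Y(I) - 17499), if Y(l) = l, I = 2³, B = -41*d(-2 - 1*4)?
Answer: -5449/209892 ≈ -0.025961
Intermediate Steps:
d(h) = (-1 + h)/(2*h) (d(h) = (-1 + h)/(h + h) = (-1 + h)/((2*h)) = (-1 + h)*(1/(2*h)) = (-1 + h)/(2*h))
B = -287/12 (B = -41*(-1 + (-2 - 1*4))/(2*(-2 - 1*4)) = -41*(-1 + (-2 - 4))/(2*(-2 - 4)) = -41*(-1 - 6)/(2*(-6)) = -41*(-1)*(-7)/(2*6) = -41*7/12 = -287/12 ≈ -23.917)
I = 8
(B + 478)/(Y(I) - 17499) = (-287/12 + 478)/(8 - 17499) = (5449/12)/(-17491) = (5449/12)*(-1/17491) = -5449/209892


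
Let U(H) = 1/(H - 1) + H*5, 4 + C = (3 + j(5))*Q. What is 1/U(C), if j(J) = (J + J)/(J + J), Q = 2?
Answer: 3/61 ≈ 0.049180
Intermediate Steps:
j(J) = 1 (j(J) = (2*J)/((2*J)) = (2*J)*(1/(2*J)) = 1)
C = 4 (C = -4 + (3 + 1)*2 = -4 + 4*2 = -4 + 8 = 4)
U(H) = 1/(-1 + H) + 5*H
1/U(C) = 1/((1 - 5*4 + 5*4²)/(-1 + 4)) = 1/((1 - 20 + 5*16)/3) = 1/((1 - 20 + 80)/3) = 1/((⅓)*61) = 1/(61/3) = 3/61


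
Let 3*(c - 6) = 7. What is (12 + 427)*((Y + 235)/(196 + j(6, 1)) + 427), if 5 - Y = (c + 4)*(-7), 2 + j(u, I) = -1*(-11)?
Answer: 115713376/615 ≈ 1.8815e+5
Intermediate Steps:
c = 25/3 (c = 6 + (⅓)*7 = 6 + 7/3 = 25/3 ≈ 8.3333)
j(u, I) = 9 (j(u, I) = -2 - 1*(-11) = -2 + 11 = 9)
Y = 274/3 (Y = 5 - (25/3 + 4)*(-7) = 5 - 37*(-7)/3 = 5 - 1*(-259/3) = 5 + 259/3 = 274/3 ≈ 91.333)
(12 + 427)*((Y + 235)/(196 + j(6, 1)) + 427) = (12 + 427)*((274/3 + 235)/(196 + 9) + 427) = 439*((979/3)/205 + 427) = 439*((979/3)*(1/205) + 427) = 439*(979/615 + 427) = 439*(263584/615) = 115713376/615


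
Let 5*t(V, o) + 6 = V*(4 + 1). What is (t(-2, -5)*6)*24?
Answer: -2304/5 ≈ -460.80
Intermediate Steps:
t(V, o) = -6/5 + V (t(V, o) = -6/5 + (V*(4 + 1))/5 = -6/5 + (V*5)/5 = -6/5 + (5*V)/5 = -6/5 + V)
(t(-2, -5)*6)*24 = ((-6/5 - 2)*6)*24 = -16/5*6*24 = -96/5*24 = -2304/5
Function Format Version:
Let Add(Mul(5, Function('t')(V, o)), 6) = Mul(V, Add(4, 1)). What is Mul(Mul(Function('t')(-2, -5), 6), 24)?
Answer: Rational(-2304, 5) ≈ -460.80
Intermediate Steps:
Function('t')(V, o) = Add(Rational(-6, 5), V) (Function('t')(V, o) = Add(Rational(-6, 5), Mul(Rational(1, 5), Mul(V, Add(4, 1)))) = Add(Rational(-6, 5), Mul(Rational(1, 5), Mul(V, 5))) = Add(Rational(-6, 5), Mul(Rational(1, 5), Mul(5, V))) = Add(Rational(-6, 5), V))
Mul(Mul(Function('t')(-2, -5), 6), 24) = Mul(Mul(Add(Rational(-6, 5), -2), 6), 24) = Mul(Mul(Rational(-16, 5), 6), 24) = Mul(Rational(-96, 5), 24) = Rational(-2304, 5)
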